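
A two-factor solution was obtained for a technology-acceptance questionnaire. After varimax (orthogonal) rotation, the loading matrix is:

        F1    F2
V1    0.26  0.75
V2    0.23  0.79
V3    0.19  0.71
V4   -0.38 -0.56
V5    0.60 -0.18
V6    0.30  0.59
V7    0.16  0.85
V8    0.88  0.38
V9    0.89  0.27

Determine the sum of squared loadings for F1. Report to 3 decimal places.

SS loadings for F1 = 0.26² + 0.23² + 0.19² + (-0.38)² + 0.60² + 0.30² + 0.16² + 0.88² + 0.89² = 0.0676 + 0.0529 + 0.0361 + 0.1444 + 0.3600 + 0.0900 + 0.0256 + 0.7744 + 0.7921 = 2.3431

2.343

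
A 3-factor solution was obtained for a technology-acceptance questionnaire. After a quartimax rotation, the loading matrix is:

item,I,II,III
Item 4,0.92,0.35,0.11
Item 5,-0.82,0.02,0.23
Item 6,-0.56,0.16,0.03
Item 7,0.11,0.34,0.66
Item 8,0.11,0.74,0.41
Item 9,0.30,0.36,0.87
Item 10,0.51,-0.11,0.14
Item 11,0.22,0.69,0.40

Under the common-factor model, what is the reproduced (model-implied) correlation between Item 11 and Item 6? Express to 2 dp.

r̂ = Σ λ_i·λ_j across factors = (0.22)(-0.56) + (0.69)(0.16) + (0.40)(0.03)
  = -0.1232 +0.1104 +0.0120 = -0.0008

-0.00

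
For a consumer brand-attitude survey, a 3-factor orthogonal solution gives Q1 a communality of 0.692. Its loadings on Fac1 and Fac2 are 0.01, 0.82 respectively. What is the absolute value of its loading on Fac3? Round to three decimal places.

0.140

Under orthogonal rotation h² = Σλ², so λ_Fac3² = h² − (0.6725) = 0.692 − 0.6725 = 0.0195.
|λ| = √0.0195 = 0.1396.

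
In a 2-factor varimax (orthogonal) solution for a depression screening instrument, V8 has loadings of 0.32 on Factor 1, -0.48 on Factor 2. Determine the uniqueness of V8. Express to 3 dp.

h² = 0.32² + (-0.48)² = 0.1024 + 0.2304 = 0.3328
Uniqueness u² = 1 − h² = 1 − 0.3328 = 0.6672

0.667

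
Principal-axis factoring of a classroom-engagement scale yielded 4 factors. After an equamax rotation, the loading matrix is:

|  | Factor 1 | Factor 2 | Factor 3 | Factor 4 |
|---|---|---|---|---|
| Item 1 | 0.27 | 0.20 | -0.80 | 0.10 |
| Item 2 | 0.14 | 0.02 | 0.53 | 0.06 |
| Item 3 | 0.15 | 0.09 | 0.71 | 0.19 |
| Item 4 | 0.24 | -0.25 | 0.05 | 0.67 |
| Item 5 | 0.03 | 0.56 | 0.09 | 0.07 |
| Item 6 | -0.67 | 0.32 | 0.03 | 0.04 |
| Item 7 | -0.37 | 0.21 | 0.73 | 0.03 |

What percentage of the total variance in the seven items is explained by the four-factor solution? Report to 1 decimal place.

54.4%

SS loadings by factor: 0.7593, 0.5711, 1.9694, 0.5060; total = 3.8058.
Total variance with 7 standardized items is 7, so the solution explains 3.8058/7 = 0.5437 = 54.37%.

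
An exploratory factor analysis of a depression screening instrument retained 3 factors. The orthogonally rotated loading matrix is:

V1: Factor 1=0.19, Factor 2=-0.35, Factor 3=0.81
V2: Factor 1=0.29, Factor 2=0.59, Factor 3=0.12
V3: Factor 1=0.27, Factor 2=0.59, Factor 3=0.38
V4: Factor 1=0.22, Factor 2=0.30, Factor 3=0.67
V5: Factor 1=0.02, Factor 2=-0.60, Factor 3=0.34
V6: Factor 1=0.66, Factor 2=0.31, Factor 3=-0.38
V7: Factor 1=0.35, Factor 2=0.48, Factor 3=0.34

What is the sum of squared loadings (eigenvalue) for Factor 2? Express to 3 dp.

SS loadings for Factor 2 = (-0.35)² + 0.59² + 0.59² + 0.30² + (-0.60)² + 0.31² + 0.48² = 0.1225 + 0.3481 + 0.3481 + 0.0900 + 0.3600 + 0.0961 + 0.2304 = 1.5952

1.595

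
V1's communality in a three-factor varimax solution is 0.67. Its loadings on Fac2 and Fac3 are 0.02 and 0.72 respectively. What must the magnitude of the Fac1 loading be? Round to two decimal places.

Under orthogonal rotation h² = Σλ², so λ_Fac1² = h² − (0.5188) = 0.67 − 0.5188 = 0.1512.
|λ| = √0.1512 = 0.3888.

0.39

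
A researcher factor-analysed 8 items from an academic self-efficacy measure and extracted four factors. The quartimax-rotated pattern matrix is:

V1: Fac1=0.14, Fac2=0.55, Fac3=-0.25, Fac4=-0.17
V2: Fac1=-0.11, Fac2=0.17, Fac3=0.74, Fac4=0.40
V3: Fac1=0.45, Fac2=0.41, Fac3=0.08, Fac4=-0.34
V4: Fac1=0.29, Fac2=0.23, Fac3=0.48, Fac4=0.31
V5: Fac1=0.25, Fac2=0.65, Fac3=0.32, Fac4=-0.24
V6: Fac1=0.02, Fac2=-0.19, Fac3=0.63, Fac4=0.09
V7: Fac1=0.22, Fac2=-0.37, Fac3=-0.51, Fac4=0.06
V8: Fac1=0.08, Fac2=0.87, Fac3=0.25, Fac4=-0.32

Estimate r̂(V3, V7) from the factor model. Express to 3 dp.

r̂ = Σ λ_i·λ_j across factors = (0.45)(0.22) + (0.41)(-0.37) + (0.08)(-0.51) + (-0.34)(0.06)
  = +0.0990 -0.1517 -0.0408 -0.0204 = -0.1139

-0.114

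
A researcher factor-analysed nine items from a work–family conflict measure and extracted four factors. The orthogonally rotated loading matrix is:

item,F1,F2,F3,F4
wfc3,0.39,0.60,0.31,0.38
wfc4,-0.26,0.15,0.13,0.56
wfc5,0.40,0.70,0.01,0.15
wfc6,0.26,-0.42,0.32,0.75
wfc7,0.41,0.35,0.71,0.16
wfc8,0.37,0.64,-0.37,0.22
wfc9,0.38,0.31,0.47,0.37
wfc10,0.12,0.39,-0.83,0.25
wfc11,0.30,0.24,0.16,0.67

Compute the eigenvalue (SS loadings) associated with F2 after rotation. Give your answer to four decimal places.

1.8868

SS loadings for F2 = 0.60² + 0.15² + 0.70² + (-0.42)² + 0.35² + 0.64² + 0.31² + 0.39² + 0.24² = 0.3600 + 0.0225 + 0.4900 + 0.1764 + 0.1225 + 0.4096 + 0.0961 + 0.1521 + 0.0576 = 1.8868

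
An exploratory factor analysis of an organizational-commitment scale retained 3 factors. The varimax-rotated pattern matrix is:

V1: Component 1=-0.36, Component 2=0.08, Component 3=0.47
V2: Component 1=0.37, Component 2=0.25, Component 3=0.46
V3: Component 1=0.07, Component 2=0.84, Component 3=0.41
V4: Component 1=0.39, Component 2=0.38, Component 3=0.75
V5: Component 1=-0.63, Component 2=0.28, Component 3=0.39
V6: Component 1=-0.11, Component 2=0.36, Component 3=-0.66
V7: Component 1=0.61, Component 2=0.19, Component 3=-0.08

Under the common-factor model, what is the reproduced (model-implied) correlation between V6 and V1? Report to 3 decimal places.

-0.242

r̂ = Σ λ_i·λ_j across factors = (-0.11)(-0.36) + (0.36)(0.08) + (-0.66)(0.47)
  = +0.0396 +0.0288 -0.3102 = -0.2418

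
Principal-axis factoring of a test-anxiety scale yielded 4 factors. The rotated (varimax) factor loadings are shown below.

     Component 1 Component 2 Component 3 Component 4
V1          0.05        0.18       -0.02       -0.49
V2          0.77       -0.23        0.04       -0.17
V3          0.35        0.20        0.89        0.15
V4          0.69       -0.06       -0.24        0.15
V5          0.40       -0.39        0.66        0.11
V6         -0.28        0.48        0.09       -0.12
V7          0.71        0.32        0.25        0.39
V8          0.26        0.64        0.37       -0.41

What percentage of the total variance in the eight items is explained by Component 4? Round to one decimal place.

8.3%

SS loadings for Component 4 = (-0.49)² + (-0.17)² + 0.15² + 0.15² + 0.11² + (-0.12)² + 0.39² + (-0.41)² = 0.6607
With 8 standardized items, total variance = 8. Proportion = 0.6607/8 = 0.0826 → 8.26%.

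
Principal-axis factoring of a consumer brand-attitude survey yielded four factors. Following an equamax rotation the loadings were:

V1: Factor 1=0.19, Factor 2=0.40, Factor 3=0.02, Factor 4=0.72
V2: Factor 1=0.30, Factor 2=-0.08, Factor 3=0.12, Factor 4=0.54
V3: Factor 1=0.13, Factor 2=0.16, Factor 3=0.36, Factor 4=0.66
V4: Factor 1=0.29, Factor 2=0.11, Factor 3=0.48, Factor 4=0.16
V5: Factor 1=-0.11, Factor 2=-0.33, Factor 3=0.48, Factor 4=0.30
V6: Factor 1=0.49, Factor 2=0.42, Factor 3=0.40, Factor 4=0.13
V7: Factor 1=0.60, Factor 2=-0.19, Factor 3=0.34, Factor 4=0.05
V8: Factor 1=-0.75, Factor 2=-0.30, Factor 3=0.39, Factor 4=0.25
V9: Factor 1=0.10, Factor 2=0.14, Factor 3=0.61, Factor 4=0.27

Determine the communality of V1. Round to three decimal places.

0.715

h² = 0.19² + 0.40² + 0.02² + 0.72² = 0.0361 + 0.1600 + 0.0004 + 0.5184 = 0.7149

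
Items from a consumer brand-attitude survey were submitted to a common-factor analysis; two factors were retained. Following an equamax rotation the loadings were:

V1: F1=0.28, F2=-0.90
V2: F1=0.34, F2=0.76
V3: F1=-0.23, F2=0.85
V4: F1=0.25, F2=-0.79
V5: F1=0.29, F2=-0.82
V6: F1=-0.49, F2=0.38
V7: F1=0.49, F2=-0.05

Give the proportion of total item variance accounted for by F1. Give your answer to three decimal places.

SS loadings for F1 = 0.28² + 0.34² + (-0.23)² + 0.25² + 0.29² + (-0.49)² + 0.49² = 0.8737
Proportion of variance = 0.8737 / 7 = 0.1248.

0.125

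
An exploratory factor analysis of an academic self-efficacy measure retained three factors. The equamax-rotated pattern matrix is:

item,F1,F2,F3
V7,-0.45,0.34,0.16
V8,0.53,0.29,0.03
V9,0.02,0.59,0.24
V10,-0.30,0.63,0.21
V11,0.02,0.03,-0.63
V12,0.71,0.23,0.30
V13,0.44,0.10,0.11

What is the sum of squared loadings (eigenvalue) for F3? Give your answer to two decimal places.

SS loadings for F3 = 0.16² + 0.03² + 0.24² + 0.21² + (-0.63)² + 0.30² + 0.11² = 0.0256 + 0.0009 + 0.0576 + 0.0441 + 0.3969 + 0.0900 + 0.0121 = 0.6272

0.63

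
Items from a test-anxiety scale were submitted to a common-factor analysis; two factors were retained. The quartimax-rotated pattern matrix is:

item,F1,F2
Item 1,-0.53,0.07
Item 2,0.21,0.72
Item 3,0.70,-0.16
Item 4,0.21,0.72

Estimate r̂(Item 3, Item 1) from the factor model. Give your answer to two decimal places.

-0.38

r̂ = Σ λ_i·λ_j across factors = (0.70)(-0.53) + (-0.16)(0.07)
  = -0.3710 -0.0112 = -0.3822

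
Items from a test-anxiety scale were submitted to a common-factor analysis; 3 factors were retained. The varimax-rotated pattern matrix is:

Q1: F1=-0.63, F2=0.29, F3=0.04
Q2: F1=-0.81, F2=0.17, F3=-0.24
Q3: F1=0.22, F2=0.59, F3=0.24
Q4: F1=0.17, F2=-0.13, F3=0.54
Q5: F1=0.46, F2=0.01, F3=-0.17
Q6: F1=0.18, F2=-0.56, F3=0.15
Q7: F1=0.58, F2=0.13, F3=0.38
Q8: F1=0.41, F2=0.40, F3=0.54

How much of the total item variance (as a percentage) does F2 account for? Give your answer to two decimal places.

12.11%

SS loadings for F2 = 0.29² + 0.17² + 0.59² + (-0.13)² + 0.01² + (-0.56)² + 0.13² + 0.40² = 0.9686
With 8 standardized items, total variance = 8. Proportion = 0.9686/8 = 0.1211 → 12.11%.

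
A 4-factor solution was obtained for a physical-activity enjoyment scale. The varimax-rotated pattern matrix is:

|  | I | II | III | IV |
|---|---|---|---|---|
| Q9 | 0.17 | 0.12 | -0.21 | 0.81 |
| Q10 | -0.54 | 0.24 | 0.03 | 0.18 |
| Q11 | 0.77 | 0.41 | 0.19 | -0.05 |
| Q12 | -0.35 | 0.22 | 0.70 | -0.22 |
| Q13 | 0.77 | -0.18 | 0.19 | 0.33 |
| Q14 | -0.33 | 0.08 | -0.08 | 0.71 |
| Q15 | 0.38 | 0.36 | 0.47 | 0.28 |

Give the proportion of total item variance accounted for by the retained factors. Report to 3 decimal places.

0.658

Communalities: 0.7435, 0.3825, 0.7996, 0.7093, 0.7703, 0.6258, 0.5733; Σh² = 4.6043.
Total variance with 7 standardized items is 7, so the solution explains 4.6043/7 = 0.6578.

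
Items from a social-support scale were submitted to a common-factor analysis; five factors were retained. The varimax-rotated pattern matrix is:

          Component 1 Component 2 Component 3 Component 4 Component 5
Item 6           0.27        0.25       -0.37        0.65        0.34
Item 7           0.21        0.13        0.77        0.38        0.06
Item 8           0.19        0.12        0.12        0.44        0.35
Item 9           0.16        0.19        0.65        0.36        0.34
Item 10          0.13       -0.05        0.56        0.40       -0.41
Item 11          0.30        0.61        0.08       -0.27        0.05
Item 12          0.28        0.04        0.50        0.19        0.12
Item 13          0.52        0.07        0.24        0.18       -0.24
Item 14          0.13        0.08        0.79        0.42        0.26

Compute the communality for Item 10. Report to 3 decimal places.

0.661

h² = 0.13² + (-0.05)² + 0.56² + 0.40² + (-0.41)² = 0.0169 + 0.0025 + 0.3136 + 0.1600 + 0.1681 = 0.6611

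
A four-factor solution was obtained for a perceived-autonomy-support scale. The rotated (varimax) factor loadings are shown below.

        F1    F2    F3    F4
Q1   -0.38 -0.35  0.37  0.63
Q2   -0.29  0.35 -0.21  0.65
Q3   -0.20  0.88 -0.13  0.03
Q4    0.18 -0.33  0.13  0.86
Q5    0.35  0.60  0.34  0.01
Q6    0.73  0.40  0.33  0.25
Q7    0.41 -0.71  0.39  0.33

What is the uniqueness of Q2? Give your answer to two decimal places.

0.33

h² = (-0.29)² + 0.35² + (-0.21)² + 0.65² = 0.0841 + 0.1225 + 0.0441 + 0.4225 = 0.6732
Uniqueness u² = 1 − h² = 1 − 0.6732 = 0.3268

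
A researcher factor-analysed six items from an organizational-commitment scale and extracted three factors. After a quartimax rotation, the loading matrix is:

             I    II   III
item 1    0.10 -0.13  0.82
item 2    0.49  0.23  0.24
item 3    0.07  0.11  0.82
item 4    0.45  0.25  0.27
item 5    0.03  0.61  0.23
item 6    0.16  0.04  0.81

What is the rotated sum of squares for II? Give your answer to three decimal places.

SS loadings for II = (-0.13)² + 0.23² + 0.11² + 0.25² + 0.61² + 0.04² = 0.0169 + 0.0529 + 0.0121 + 0.0625 + 0.3721 + 0.0016 = 0.5181

0.518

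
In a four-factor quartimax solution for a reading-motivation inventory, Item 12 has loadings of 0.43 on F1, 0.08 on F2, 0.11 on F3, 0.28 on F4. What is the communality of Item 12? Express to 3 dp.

0.282

h² = 0.43² + 0.08² + 0.11² + 0.28² = 0.1849 + 0.0064 + 0.0121 + 0.0784 = 0.2818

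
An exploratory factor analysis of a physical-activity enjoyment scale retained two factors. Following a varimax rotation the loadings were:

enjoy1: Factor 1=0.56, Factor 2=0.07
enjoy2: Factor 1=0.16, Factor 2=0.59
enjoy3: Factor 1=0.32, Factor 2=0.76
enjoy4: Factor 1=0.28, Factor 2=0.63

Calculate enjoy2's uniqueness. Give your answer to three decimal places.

0.626

h² = 0.16² + 0.59² = 0.0256 + 0.3481 = 0.3737
Uniqueness u² = 1 − h² = 1 − 0.3737 = 0.6263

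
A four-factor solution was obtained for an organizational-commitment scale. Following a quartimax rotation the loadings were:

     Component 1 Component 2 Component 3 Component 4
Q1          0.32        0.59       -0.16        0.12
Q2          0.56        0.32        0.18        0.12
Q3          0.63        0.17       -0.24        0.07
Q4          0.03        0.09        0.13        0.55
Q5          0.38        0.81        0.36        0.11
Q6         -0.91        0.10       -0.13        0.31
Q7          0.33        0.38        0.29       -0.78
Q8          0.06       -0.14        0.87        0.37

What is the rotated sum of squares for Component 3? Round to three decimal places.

1.120

SS loadings for Component 3 = (-0.16)² + 0.18² + (-0.24)² + 0.13² + 0.36² + (-0.13)² + 0.29² + 0.87² = 0.0256 + 0.0324 + 0.0576 + 0.0169 + 0.1296 + 0.0169 + 0.0841 + 0.7569 = 1.1200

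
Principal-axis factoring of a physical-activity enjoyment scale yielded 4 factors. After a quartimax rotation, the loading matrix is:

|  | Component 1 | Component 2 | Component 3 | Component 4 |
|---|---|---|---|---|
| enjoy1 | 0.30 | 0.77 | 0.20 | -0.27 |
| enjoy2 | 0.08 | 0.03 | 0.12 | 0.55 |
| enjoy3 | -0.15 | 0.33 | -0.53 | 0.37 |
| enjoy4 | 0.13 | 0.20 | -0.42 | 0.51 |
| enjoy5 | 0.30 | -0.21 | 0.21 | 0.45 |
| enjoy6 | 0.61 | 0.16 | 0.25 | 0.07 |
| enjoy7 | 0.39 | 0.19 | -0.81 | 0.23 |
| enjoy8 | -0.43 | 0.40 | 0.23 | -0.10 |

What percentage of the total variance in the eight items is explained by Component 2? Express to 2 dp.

12.61%

SS loadings for Component 2 = 0.77² + 0.03² + 0.33² + 0.20² + (-0.21)² + 0.16² + 0.19² + 0.40² = 1.0085
With 8 standardized items, total variance = 8. Proportion = 1.0085/8 = 0.1261 → 12.61%.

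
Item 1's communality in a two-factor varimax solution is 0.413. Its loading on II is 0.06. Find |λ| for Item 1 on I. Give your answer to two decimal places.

Under orthogonal rotation h² = Σλ², so λ_I² = h² − (0.0036) = 0.413 − 0.0036 = 0.4094.
|λ| = √0.4094 = 0.6398.

0.64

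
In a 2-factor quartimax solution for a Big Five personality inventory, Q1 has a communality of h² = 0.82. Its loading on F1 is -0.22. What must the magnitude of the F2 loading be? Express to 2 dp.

0.88

Under orthogonal rotation h² = Σλ², so λ_F2² = h² − (0.0484) = 0.82 − 0.0484 = 0.7716.
|λ| = √0.7716 = 0.8784.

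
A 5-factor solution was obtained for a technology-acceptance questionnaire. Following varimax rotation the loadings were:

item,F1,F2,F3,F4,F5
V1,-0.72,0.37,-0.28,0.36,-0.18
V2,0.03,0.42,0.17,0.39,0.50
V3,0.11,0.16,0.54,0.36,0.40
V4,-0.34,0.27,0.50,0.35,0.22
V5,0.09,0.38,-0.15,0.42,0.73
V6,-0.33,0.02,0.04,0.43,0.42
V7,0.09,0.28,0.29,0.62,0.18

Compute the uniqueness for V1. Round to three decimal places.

0.104

h² = (-0.72)² + 0.37² + (-0.28)² + 0.36² + (-0.18)² = 0.5184 + 0.1369 + 0.0784 + 0.1296 + 0.0324 = 0.8957
Uniqueness u² = 1 − h² = 1 − 0.8957 = 0.1043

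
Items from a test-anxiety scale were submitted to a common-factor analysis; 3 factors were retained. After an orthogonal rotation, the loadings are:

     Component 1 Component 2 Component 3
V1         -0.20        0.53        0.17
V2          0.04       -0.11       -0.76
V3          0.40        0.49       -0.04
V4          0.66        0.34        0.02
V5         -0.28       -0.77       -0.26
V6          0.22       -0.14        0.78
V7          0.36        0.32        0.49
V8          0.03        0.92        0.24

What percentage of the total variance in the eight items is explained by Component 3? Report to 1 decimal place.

19.8%

SS loadings for Component 3 = 0.17² + (-0.76)² + (-0.04)² + 0.02² + (-0.26)² + 0.78² + 0.49² + 0.24² = 1.5822
With 8 standardized items, total variance = 8. Proportion = 1.5822/8 = 0.1978 → 19.78%.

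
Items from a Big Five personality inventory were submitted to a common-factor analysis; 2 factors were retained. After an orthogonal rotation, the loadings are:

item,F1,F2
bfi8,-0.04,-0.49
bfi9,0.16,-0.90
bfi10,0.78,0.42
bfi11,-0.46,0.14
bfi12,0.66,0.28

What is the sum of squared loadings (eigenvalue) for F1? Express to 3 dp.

SS loadings for F1 = (-0.04)² + 0.16² + 0.78² + (-0.46)² + 0.66² = 0.0016 + 0.0256 + 0.6084 + 0.2116 + 0.4356 = 1.2828

1.283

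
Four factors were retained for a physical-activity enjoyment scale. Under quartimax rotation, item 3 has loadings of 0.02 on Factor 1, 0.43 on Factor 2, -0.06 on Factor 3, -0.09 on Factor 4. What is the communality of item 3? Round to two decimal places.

h² = 0.02² + 0.43² + (-0.06)² + (-0.09)² = 0.0004 + 0.1849 + 0.0036 + 0.0081 = 0.1970

0.20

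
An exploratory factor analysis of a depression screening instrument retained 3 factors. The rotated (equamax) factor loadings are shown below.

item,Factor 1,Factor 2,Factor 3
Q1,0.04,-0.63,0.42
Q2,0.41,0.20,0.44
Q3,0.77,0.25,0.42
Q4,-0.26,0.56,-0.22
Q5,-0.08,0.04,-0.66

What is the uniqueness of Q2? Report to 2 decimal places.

h² = 0.41² + 0.20² + 0.44² = 0.1681 + 0.0400 + 0.1936 = 0.4017
Uniqueness u² = 1 − h² = 1 − 0.4017 = 0.5983

0.60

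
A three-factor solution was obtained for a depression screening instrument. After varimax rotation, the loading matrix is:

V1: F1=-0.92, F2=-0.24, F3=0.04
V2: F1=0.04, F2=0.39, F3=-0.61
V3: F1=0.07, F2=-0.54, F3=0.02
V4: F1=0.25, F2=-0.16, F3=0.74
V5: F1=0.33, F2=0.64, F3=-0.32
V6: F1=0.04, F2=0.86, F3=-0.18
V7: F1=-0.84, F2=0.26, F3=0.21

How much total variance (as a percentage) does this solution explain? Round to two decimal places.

65.37%

SS loadings by factor: 1.7315, 1.7437, 1.1006; total = 4.5758.
Total variance with 7 standardized items is 7, so the solution explains 4.5758/7 = 0.6537 = 65.37%.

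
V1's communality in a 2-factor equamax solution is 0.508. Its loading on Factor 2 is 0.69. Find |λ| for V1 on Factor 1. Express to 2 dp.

0.18

Under orthogonal rotation h² = Σλ², so λ_Factor 1² = h² − (0.4761) = 0.508 − 0.4761 = 0.0319.
|λ| = √0.0319 = 0.1786.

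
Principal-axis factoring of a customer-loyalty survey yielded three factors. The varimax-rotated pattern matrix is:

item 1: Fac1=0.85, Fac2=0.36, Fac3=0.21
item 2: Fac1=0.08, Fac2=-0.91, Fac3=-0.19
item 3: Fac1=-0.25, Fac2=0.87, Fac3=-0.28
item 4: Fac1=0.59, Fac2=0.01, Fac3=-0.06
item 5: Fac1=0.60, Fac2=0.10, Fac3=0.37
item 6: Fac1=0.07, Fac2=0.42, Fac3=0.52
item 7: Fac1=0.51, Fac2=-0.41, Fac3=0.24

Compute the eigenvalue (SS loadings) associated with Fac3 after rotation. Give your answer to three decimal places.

0.627

SS loadings for Fac3 = 0.21² + (-0.19)² + (-0.28)² + (-0.06)² + 0.37² + 0.52² + 0.24² = 0.0441 + 0.0361 + 0.0784 + 0.0036 + 0.1369 + 0.2704 + 0.0576 = 0.6271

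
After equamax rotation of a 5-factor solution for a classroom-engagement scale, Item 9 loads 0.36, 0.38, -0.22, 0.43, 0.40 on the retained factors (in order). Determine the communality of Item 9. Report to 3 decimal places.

0.667

h² = 0.36² + 0.38² + (-0.22)² + 0.43² + 0.40² = 0.1296 + 0.1444 + 0.0484 + 0.1849 + 0.1600 = 0.6673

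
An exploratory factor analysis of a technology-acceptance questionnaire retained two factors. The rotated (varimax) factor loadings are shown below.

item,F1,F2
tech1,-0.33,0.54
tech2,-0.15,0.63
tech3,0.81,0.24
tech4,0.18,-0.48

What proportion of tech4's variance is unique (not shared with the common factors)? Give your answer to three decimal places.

h² = 0.18² + (-0.48)² = 0.0324 + 0.2304 = 0.2628
Uniqueness u² = 1 − h² = 1 − 0.2628 = 0.7372

0.737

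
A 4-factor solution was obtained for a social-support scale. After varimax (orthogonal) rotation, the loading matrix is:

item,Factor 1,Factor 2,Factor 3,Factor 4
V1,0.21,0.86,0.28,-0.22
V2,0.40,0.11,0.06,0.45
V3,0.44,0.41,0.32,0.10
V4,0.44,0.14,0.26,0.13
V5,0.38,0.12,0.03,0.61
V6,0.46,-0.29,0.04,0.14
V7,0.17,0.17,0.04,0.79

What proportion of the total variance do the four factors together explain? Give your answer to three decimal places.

0.513

SS loadings by factor: 0.9762, 1.0668, 0.2561, 1.2936; total = 3.5927.
Total variance with 7 standardized items is 7, so the solution explains 3.5927/7 = 0.5132.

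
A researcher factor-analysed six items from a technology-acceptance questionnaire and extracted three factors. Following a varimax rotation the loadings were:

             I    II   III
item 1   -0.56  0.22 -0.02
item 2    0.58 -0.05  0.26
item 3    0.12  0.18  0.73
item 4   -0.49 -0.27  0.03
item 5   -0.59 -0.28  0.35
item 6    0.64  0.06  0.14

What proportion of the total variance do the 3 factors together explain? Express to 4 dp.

0.4407

Communalities: 0.3624, 0.4065, 0.5797, 0.3139, 0.5490, 0.4328; Σh² = 2.6443.
Total variance with 6 standardized items is 6, so the solution explains 2.6443/6 = 0.4407.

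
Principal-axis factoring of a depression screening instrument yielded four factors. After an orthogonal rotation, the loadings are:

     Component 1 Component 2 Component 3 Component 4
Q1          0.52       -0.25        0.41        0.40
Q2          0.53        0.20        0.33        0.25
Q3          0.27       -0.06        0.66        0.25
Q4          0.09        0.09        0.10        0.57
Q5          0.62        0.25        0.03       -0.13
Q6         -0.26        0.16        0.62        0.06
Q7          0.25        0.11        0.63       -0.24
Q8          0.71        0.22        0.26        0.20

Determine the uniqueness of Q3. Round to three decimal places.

0.425

h² = 0.27² + (-0.06)² + 0.66² + 0.25² = 0.0729 + 0.0036 + 0.4356 + 0.0625 = 0.5746
Uniqueness u² = 1 − h² = 1 − 0.5746 = 0.4254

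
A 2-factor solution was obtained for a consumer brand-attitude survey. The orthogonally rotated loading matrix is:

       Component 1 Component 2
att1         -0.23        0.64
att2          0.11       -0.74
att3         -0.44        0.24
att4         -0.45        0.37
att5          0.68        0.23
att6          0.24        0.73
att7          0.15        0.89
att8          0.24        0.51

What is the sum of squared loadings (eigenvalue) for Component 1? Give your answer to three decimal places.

SS loadings for Component 1 = (-0.23)² + 0.11² + (-0.44)² + (-0.45)² + 0.68² + 0.24² + 0.15² + 0.24² = 0.0529 + 0.0121 + 0.1936 + 0.2025 + 0.4624 + 0.0576 + 0.0225 + 0.0576 = 1.0612

1.061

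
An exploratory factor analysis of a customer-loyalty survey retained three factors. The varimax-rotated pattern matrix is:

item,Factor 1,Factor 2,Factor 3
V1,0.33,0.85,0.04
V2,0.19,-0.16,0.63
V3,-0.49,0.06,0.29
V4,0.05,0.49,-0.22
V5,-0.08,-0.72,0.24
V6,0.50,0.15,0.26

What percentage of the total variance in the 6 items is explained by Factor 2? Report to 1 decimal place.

SS loadings for Factor 2 = 0.85² + (-0.16)² + 0.06² + 0.49² + (-0.72)² + 0.15² = 1.5327
With 6 standardized items, total variance = 6. Proportion = 1.5327/6 = 0.2555 → 25.54%.

25.5%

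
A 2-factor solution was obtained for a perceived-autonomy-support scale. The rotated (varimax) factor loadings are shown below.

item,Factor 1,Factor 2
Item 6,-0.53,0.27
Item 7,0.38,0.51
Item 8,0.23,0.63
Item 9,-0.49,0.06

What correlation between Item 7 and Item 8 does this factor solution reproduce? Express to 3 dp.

r̂ = Σ λ_i·λ_j across factors = (0.38)(0.23) + (0.51)(0.63)
  = +0.0874 +0.3213 = 0.4087

0.409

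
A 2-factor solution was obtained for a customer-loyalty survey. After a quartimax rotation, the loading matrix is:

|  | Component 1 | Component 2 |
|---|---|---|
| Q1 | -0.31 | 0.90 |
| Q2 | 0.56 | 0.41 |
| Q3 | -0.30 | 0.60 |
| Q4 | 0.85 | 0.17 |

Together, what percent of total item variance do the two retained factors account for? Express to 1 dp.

64.7%

Communalities: 0.9061, 0.4817, 0.4500, 0.7514; Σh² = 2.5892.
Total variance with 4 standardized items is 4, so the solution explains 2.5892/4 = 0.6473 = 64.73%.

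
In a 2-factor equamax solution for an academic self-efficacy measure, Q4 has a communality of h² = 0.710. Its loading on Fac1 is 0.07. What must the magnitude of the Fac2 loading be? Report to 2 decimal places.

0.84

Under orthogonal rotation h² = Σλ², so λ_Fac2² = h² − (0.0049) = 0.710 − 0.0049 = 0.7051.
|λ| = √0.7051 = 0.8397.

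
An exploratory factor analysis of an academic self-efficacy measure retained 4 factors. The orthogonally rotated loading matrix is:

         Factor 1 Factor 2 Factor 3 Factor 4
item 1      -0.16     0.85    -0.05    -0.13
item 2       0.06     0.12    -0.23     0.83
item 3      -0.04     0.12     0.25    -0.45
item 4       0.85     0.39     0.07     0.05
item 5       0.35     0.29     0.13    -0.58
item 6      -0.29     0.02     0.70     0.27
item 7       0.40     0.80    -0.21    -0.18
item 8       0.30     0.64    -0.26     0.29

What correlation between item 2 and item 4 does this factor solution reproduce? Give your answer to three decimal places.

0.123

r̂ = Σ λ_i·λ_j across factors = (0.06)(0.85) + (0.12)(0.39) + (-0.23)(0.07) + (0.83)(0.05)
  = +0.0510 +0.0468 -0.0161 +0.0415 = 0.1232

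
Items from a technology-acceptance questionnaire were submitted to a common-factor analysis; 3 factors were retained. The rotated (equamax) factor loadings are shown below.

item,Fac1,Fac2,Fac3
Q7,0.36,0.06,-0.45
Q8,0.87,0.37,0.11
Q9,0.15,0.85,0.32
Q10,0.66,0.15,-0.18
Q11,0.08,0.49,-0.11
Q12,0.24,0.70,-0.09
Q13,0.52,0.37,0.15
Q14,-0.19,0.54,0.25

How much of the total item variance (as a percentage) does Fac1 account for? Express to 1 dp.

21.4%

SS loadings for Fac1 = 0.36² + 0.87² + 0.15² + 0.66² + 0.08² + 0.24² + 0.52² + (-0.19)² = 1.7151
With 8 standardized items, total variance = 8. Proportion = 1.7151/8 = 0.2144 → 21.44%.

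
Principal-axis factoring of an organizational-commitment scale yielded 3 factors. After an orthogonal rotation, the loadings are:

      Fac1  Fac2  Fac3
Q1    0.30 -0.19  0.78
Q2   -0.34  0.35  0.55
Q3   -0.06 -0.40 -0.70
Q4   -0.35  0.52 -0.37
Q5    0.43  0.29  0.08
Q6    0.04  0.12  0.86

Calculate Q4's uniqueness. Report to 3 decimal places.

h² = (-0.35)² + 0.52² + (-0.37)² = 0.1225 + 0.2704 + 0.1369 = 0.5298
Uniqueness u² = 1 − h² = 1 − 0.5298 = 0.4702

0.470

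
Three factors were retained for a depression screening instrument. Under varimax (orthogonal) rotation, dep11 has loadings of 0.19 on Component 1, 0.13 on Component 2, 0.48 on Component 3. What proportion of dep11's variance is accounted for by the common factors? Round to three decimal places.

h² = 0.19² + 0.13² + 0.48² = 0.0361 + 0.0169 + 0.2304 = 0.2834

0.283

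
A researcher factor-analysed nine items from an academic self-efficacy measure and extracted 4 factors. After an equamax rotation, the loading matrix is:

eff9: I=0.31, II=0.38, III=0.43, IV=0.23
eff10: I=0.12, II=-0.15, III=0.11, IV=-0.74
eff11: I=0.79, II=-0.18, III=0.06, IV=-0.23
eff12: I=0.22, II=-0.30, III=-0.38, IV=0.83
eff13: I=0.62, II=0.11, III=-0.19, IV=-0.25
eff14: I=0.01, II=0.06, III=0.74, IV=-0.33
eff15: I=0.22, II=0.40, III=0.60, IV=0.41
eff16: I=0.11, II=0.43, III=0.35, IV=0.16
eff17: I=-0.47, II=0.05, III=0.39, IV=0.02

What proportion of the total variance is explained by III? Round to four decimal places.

0.1737

SS loadings for III = 0.43² + 0.11² + 0.06² + (-0.38)² + (-0.19)² + 0.74² + 0.60² + 0.35² + 0.39² = 1.5633
Proportion of variance = 1.5633 / 9 = 0.1737.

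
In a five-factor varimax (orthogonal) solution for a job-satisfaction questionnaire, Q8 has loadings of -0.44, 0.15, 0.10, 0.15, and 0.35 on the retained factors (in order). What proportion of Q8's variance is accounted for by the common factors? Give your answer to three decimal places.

h² = (-0.44)² + 0.15² + 0.10² + 0.15² + 0.35² = 0.1936 + 0.0225 + 0.0100 + 0.0225 + 0.1225 = 0.3711

0.371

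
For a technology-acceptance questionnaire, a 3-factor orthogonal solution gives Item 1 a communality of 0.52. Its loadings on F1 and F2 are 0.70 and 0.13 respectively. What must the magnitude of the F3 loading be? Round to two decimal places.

0.11

Under orthogonal rotation h² = Σλ², so λ_F3² = h² − (0.5069) = 0.52 − 0.5069 = 0.0131.
|λ| = √0.0131 = 0.1145.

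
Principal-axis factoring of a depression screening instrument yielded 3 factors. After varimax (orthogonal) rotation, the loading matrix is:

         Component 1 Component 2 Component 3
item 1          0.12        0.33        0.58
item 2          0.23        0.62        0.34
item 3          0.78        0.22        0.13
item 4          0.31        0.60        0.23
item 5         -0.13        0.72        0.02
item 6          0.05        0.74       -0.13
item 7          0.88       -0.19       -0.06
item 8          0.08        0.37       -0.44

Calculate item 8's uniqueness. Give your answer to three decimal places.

0.663

h² = 0.08² + 0.37² + (-0.44)² = 0.0064 + 0.1369 + 0.1936 = 0.3369
Uniqueness u² = 1 − h² = 1 − 0.3369 = 0.6631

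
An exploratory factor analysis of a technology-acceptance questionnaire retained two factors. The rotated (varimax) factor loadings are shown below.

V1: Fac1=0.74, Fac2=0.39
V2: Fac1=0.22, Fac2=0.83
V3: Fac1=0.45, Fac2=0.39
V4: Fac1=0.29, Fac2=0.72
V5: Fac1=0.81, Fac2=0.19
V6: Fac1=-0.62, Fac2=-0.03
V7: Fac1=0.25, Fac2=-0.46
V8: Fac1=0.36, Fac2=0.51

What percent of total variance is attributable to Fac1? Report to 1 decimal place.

SS loadings for Fac1 = 0.74² + 0.22² + 0.45² + 0.29² + 0.81² + (-0.62)² + 0.25² + 0.36² = 2.1152
With 8 standardized items, total variance = 8. Proportion = 2.1152/8 = 0.2644 → 26.44%.

26.4%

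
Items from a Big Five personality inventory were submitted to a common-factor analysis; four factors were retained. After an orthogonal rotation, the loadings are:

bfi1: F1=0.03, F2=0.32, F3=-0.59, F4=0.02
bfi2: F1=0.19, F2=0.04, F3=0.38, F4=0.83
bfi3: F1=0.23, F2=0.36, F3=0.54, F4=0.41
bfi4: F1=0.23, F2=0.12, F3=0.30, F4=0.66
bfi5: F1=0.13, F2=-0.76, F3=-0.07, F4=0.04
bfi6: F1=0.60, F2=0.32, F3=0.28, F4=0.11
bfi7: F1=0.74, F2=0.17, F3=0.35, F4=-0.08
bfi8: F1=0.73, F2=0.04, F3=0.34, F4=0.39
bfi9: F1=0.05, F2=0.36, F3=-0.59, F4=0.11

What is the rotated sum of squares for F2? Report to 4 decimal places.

SS loadings for F2 = 0.32² + 0.04² + 0.36² + 0.12² + (-0.76)² + 0.32² + 0.17² + 0.04² + 0.36² = 0.1024 + 0.0016 + 0.1296 + 0.0144 + 0.5776 + 0.1024 + 0.0289 + 0.0016 + 0.1296 = 1.0881

1.0881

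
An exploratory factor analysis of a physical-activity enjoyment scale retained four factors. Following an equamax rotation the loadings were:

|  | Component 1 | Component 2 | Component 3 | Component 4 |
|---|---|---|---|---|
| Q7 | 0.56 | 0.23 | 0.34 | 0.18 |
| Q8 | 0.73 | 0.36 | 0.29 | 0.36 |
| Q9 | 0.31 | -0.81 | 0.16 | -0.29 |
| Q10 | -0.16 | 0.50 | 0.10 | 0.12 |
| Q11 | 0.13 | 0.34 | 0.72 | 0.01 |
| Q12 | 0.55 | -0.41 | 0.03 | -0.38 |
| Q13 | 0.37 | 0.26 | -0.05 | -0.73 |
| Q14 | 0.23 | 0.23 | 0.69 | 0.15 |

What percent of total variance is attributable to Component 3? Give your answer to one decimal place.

SS loadings for Component 3 = 0.34² + 0.29² + 0.16² + 0.10² + 0.72² + 0.03² + (-0.05)² + 0.69² = 1.2332
With 8 standardized items, total variance = 8. Proportion = 1.2332/8 = 0.1541 → 15.41%.

15.4%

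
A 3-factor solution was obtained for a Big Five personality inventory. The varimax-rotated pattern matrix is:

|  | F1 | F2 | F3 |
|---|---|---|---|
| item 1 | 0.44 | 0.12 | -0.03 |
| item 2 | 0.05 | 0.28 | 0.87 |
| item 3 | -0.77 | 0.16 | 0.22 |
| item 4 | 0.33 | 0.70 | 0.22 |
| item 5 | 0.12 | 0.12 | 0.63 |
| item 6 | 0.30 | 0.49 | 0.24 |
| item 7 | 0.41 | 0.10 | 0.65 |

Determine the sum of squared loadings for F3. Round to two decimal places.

1.73

SS loadings for F3 = (-0.03)² + 0.87² + 0.22² + 0.22² + 0.63² + 0.24² + 0.65² = 0.0009 + 0.7569 + 0.0484 + 0.0484 + 0.3969 + 0.0576 + 0.4225 = 1.7316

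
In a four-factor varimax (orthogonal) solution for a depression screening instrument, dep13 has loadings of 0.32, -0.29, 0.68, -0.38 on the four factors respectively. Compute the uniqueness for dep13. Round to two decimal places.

h² = 0.32² + (-0.29)² + 0.68² + (-0.38)² = 0.1024 + 0.0841 + 0.4624 + 0.1444 = 0.7933
Uniqueness u² = 1 − h² = 1 − 0.7933 = 0.2067

0.21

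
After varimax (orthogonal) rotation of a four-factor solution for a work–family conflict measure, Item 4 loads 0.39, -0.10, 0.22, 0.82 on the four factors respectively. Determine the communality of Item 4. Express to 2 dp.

h² = 0.39² + (-0.10)² + 0.22² + 0.82² = 0.1521 + 0.0100 + 0.0484 + 0.6724 = 0.8829

0.88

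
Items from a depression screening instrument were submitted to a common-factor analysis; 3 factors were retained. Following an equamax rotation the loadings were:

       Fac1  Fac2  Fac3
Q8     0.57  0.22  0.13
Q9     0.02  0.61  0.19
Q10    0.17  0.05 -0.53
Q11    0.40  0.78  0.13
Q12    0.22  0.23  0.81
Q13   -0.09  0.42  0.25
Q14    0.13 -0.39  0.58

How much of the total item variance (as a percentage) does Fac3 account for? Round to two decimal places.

20.08%

SS loadings for Fac3 = 0.13² + 0.19² + (-0.53)² + 0.13² + 0.81² + 0.25² + 0.58² = 1.4058
With 7 standardized items, total variance = 7. Proportion = 1.4058/7 = 0.2008 → 20.08%.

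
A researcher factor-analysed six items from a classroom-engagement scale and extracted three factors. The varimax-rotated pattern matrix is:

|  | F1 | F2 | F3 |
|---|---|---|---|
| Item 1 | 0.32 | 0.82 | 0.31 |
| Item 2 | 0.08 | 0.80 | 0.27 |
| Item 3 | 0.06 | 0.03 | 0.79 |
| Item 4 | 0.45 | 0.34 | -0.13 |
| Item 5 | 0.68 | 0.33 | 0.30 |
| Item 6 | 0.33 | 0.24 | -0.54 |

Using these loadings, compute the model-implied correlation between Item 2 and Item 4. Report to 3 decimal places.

r̂ = Σ λ_i·λ_j across factors = (0.08)(0.45) + (0.80)(0.34) + (0.27)(-0.13)
  = +0.0360 +0.2720 -0.0351 = 0.2729

0.273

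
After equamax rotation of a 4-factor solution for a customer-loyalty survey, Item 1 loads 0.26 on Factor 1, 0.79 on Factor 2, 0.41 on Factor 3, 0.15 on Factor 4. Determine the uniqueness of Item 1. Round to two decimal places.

h² = 0.26² + 0.79² + 0.41² + 0.15² = 0.0676 + 0.6241 + 0.1681 + 0.0225 = 0.8823
Uniqueness u² = 1 − h² = 1 − 0.8823 = 0.1177

0.12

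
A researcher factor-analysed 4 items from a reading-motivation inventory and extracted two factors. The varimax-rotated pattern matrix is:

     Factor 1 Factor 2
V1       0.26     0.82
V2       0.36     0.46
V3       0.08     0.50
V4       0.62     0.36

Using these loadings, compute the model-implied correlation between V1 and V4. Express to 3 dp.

0.456

r̂ = Σ λ_i·λ_j across factors = (0.26)(0.62) + (0.82)(0.36)
  = +0.1612 +0.2952 = 0.4564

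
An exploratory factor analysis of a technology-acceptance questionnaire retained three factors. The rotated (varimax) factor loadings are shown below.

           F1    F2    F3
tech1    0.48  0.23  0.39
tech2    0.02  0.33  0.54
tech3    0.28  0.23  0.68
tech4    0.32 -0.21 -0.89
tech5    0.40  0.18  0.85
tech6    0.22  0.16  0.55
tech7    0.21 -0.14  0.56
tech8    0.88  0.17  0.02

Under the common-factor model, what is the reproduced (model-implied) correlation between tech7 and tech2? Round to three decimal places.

0.260

r̂ = Σ λ_i·λ_j across factors = (0.21)(0.02) + (-0.14)(0.33) + (0.56)(0.54)
  = +0.0042 -0.0462 +0.3024 = 0.2604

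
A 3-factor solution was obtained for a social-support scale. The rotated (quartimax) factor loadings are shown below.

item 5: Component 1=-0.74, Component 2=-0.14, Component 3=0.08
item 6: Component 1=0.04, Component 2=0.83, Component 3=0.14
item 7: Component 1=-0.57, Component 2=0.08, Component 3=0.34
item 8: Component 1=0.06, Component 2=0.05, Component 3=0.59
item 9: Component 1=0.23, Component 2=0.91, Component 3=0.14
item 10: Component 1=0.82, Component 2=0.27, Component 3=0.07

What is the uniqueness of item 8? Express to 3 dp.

h² = 0.06² + 0.05² + 0.59² = 0.0036 + 0.0025 + 0.3481 = 0.3542
Uniqueness u² = 1 − h² = 1 − 0.3542 = 0.6458

0.646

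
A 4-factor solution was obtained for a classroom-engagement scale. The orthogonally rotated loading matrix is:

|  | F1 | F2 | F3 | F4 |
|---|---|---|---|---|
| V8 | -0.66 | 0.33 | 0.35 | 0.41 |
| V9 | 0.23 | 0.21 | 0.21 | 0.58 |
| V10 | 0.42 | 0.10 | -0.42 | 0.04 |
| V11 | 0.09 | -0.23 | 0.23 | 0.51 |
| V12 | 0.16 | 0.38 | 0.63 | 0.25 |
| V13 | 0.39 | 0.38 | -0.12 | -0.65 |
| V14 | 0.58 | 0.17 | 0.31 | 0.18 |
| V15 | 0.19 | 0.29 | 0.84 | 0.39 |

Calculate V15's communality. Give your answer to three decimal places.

0.978

h² = 0.19² + 0.29² + 0.84² + 0.39² = 0.0361 + 0.0841 + 0.7056 + 0.1521 = 0.9779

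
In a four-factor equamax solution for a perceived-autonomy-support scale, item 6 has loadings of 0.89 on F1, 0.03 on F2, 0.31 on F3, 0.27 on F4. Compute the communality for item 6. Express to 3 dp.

0.962

h² = 0.89² + 0.03² + 0.31² + 0.27² = 0.7921 + 0.0009 + 0.0961 + 0.0729 = 0.9620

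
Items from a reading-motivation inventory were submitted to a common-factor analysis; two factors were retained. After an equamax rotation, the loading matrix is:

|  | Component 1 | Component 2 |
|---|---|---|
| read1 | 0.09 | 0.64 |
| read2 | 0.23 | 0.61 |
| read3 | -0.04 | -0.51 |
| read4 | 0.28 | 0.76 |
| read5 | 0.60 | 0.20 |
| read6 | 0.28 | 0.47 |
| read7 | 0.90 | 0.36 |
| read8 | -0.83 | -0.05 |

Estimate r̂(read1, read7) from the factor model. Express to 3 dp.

r̂ = Σ λ_i·λ_j across factors = (0.09)(0.90) + (0.64)(0.36)
  = +0.0810 +0.2304 = 0.3114

0.311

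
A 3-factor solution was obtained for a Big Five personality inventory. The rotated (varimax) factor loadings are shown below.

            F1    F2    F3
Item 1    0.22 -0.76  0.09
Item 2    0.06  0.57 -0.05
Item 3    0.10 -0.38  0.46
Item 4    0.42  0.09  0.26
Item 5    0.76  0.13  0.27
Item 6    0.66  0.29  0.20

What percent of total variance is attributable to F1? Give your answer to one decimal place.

SS loadings for F1 = 0.22² + 0.06² + 0.10² + 0.42² + 0.76² + 0.66² = 1.2516
With 6 standardized items, total variance = 6. Proportion = 1.2516/6 = 0.2086 → 20.86%.

20.9%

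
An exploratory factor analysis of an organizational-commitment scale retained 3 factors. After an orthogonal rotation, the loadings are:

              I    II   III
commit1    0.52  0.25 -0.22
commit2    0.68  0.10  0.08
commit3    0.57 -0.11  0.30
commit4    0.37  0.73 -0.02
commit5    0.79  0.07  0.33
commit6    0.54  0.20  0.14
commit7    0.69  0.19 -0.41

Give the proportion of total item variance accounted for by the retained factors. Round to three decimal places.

SS loadings by factor: 2.5864, 0.6985, 0.4418; total = 3.7267.
Total variance with 7 standardized items is 7, so the solution explains 3.7267/7 = 0.5324.

0.532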